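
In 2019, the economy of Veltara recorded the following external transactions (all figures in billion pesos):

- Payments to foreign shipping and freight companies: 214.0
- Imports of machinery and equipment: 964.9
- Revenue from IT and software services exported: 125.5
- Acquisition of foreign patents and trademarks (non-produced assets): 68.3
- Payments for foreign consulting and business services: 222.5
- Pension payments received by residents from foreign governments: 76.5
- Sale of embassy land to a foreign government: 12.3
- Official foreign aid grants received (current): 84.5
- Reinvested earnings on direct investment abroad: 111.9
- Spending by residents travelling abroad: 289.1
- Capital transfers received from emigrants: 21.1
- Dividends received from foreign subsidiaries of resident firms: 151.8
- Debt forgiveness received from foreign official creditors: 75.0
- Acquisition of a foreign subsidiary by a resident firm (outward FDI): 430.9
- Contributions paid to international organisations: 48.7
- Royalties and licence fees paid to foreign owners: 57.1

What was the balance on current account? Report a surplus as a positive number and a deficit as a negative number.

Goods: -964.9
Services: -289.1 - 214.0 + 125.5 - 222.5 - 57.1 = -657.2
Primary income: 111.9 + 151.8 = 263.7
Secondary income: 76.5 - 48.7 + 84.5 = 112.3
Current account = (-964.9) + (-657.2) + 263.7 + 112.3 = -1246.1
(Excluded from the current account — capital account: acquisition of foreign patents and trademarks (non-produced assets) 68.3, sale of embassy land to a foreign government 12.3, capital transfers received from emigrants 21.1, debt forgiveness received from foreign official creditors 75.0; financial account: acquisition of a foreign subsidiary by a resident firm (outward FDI) 430.9.)

-1246.1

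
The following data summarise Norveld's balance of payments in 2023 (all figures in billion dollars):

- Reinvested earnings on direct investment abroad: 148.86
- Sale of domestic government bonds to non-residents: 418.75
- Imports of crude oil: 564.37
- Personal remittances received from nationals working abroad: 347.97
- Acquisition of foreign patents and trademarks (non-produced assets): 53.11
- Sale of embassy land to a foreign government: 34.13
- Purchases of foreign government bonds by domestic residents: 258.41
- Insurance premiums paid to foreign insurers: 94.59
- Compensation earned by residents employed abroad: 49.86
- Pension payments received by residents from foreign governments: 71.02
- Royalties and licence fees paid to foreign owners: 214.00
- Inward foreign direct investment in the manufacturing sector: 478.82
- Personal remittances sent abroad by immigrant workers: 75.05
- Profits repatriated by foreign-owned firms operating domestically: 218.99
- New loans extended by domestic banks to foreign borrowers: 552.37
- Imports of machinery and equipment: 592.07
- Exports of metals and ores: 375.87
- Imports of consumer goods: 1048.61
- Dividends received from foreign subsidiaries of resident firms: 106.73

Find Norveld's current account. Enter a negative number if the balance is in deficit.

-1707.37

Goods: 375.87 - 592.07 - 564.37 - 1048.61 = -1829.18
Services: -214.00 - 94.59 = -308.59
Primary income: 148.86 + 106.73 - 218.99 + 49.86 = 86.46
Secondary income: 347.97 + 71.02 - 75.05 = 343.94
Current account = (-1829.18) + (-308.59) + 86.46 + 343.94 = -1707.37
(Excluded from the current account — financial account: sale of domestic government bonds to non-residents 418.75, purchases of foreign government bonds by domestic residents 258.41, inward foreign direct investment in the manufacturing sector 478.82, new loans extended by domestic banks to foreign borrowers 552.37; capital account: acquisition of foreign patents and trademarks (non-produced assets) 53.11, sale of embassy land to a foreign government 34.13.)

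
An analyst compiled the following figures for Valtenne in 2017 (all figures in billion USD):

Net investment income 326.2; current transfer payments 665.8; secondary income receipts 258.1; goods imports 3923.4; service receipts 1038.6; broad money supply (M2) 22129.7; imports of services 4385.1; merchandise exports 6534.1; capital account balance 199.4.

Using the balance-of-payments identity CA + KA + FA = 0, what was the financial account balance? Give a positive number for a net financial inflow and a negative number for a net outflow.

617.9

Goods balance = 6534.1 - 3923.4 = 2610.7
Services balance = 1038.6 - 4385.1 = -3346.5
Trade balance (goods + services) = 2610.7 + (-3346.5) = -735.8
Net primary income = 326.2
Net secondary income = 258.1 - 665.8 = -407.7
Current account = -735.8 + 326.2 + (-407.7) = -817.3
Financial account = -(-817.3 + 199.4) = 617.9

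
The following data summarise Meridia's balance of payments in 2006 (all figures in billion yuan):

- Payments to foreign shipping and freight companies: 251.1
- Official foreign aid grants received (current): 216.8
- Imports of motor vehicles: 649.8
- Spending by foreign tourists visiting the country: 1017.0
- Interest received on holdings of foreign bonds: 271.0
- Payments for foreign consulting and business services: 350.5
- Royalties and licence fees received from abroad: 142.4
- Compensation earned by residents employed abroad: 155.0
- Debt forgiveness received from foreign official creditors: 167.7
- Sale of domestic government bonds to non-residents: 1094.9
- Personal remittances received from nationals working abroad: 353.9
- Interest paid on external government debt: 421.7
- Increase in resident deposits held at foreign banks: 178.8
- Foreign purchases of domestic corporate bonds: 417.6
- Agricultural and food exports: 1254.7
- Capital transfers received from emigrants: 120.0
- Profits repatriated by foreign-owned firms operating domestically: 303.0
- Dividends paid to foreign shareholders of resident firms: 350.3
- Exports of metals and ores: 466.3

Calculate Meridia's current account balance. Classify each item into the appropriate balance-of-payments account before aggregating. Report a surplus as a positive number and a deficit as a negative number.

Goods: 1254.7 + 466.3 - 649.8 = 1071.2
Services: 142.4 + 1017.0 - 251.1 - 350.5 = 557.8
Primary income: 155.0 - 303.0 + 271.0 - 421.7 - 350.3 = -649.0
Secondary income: 353.9 + 216.8 = 570.7
Current account = 1071.2 + 557.8 + (-649.0) + 570.7 = 1550.7
(Excluded from the current account — capital account: debt forgiveness received from foreign official creditors 167.7, capital transfers received from emigrants 120.0; financial account: sale of domestic government bonds to non-residents 1094.9, increase in resident deposits held at foreign banks 178.8, foreign purchases of domestic corporate bonds 417.6.)

1550.7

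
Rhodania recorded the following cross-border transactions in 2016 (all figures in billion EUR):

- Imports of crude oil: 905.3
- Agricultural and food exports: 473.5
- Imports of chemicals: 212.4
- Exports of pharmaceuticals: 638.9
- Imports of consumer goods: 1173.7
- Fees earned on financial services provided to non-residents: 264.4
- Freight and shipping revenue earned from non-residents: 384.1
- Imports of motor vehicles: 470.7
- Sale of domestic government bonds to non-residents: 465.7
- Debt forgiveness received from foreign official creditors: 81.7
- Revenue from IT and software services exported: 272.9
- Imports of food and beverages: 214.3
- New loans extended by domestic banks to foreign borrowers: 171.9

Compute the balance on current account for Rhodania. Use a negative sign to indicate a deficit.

-942.6

Goods: -905.3 - 212.4 - 470.7 - 1173.7 - 214.3 + 638.9 + 473.5 = -1864.0
Services: 384.1 + 272.9 + 264.4 = 921.4
Current account = (-1864.0) + 921.4 = -942.6
(Excluded from the current account — financial account: sale of domestic government bonds to non-residents 465.7, new loans extended by domestic banks to foreign borrowers 171.9; capital account: debt forgiveness received from foreign official creditors 81.7.)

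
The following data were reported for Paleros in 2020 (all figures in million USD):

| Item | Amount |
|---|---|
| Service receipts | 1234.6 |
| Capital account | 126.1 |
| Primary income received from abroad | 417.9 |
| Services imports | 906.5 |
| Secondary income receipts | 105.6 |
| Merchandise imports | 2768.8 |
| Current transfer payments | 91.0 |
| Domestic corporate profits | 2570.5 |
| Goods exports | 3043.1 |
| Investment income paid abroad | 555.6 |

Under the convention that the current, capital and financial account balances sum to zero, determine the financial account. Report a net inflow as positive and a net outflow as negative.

-605.4

Goods balance = 3043.1 - 2768.8 = 274.3
Services balance = 1234.6 - 906.5 = 328.1
Trade balance (goods + services) = 274.3 + 328.1 = 602.4
Net primary income = 417.9 - 555.6 = -137.7
Net secondary income = 105.6 - 91.0 = 14.6
Current account = 602.4 + (-137.7) + 14.6 = 479.3
Financial account = -(479.3 + 126.1) = -605.4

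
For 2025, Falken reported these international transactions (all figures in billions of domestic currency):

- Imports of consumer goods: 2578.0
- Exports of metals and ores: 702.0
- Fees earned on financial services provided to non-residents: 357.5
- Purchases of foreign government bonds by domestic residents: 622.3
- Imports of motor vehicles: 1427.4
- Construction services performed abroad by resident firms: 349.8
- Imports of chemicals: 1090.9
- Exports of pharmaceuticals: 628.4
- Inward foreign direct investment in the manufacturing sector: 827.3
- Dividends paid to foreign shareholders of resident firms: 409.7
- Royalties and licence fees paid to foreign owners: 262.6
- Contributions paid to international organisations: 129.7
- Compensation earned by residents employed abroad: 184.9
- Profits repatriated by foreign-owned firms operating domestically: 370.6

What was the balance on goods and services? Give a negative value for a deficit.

Goods: 628.4 - 1090.9 - 2578.0 + 702.0 - 1427.4 = -3765.9
Services: 349.8 - 262.6 + 357.5 = 444.7
Trade balance = -3765.9 + 444.7 = -3321.2
(Excluded from the trade balance — financial account: purchases of foreign government bonds by domestic residents 622.3, inward foreign direct investment in the manufacturing sector 827.3; primary income: dividends paid to foreign shareholders of resident firms 409.7, compensation earned by residents employed abroad 184.9, profits repatriated by foreign-owned firms operating domestically 370.6; secondary income: contributions paid to international organisations 129.7.)

-3321.2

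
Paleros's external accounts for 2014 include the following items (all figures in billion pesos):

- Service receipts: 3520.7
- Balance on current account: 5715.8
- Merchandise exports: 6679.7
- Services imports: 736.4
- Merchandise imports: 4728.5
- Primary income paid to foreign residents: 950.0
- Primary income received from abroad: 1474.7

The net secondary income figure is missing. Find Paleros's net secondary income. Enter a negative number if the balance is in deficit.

Current account = goods balance + services balance + net primary income + net secondary income
Sum of the known components = 5260.2
Net secondary income = CA - (known components) = 5715.8 - 5260.2 = 455.6

455.6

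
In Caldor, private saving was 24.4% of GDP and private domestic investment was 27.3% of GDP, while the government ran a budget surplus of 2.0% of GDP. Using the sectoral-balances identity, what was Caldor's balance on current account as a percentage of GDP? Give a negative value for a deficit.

-0.9

By the sectoral-balances identity, CA = (S_private - I) + (T - G).
Private balance = 24.4 - 27.3 = -2.9
Government balance (T - G) = 2.0
CA = -2.9 + 2.0 = -0.9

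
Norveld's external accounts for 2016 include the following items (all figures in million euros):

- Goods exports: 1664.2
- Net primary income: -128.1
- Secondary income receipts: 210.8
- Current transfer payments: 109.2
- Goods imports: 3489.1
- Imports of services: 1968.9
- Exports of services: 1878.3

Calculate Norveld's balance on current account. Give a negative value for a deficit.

-1942.0

Goods balance = 1664.2 - 3489.1 = -1824.9
Services balance = 1878.3 - 1968.9 = -90.6
Trade balance (goods + services) = -1824.9 + (-90.6) = -1915.5
Net primary income = -128.1
Net secondary income = 210.8 - 109.2 = 101.6
Current account = -1915.5 + (-128.1) + 101.6 = -1942.0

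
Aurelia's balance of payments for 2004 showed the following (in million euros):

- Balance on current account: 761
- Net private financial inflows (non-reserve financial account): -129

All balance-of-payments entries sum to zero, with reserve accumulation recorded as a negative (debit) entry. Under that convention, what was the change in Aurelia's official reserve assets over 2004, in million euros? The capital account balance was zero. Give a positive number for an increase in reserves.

632

Official reserve transactions balance = -(761 + (-129)) = -632
An accumulation of reserves is recorded as a debit (negative entry), so the change in the stock of reserves is the negative of that balance.
Change in official reserves = -(-632) = 632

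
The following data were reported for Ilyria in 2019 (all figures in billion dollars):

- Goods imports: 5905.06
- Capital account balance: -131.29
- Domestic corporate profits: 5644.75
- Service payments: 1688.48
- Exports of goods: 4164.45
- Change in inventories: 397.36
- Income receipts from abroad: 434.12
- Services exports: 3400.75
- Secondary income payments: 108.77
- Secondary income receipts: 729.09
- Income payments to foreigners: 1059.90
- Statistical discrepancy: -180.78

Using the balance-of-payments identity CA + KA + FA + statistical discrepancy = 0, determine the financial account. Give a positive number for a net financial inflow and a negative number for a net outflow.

Goods balance = 4164.45 - 5905.06 = -1740.61
Services balance = 3400.75 - 1688.48 = 1712.27
Trade balance (goods + services) = -1740.61 + 1712.27 = -28.34
Net primary income = 434.12 - 1059.90 = -625.78
Net secondary income = 729.09 - 108.77 = 620.32
Current account = -28.34 + (-625.78) + 620.32 = -33.80
Financial account = -(-33.80 + (-131.29) + (-180.78)) = 345.87

345.87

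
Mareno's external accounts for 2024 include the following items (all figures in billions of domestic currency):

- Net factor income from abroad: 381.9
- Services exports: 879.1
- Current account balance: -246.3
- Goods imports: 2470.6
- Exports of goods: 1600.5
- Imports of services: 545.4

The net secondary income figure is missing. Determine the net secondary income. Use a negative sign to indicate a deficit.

-91.8

Current account = goods balance + services balance + net primary income + net secondary income
Sum of the known components = -154.5
Net secondary income = CA - (known components) = -246.3 - (-154.5) = -91.8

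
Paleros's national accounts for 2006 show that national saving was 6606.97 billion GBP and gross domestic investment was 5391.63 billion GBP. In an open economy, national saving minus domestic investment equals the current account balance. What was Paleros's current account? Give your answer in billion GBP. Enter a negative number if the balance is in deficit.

1215.34

CA = S - I = 6606.97 - 5391.63 = 1215.34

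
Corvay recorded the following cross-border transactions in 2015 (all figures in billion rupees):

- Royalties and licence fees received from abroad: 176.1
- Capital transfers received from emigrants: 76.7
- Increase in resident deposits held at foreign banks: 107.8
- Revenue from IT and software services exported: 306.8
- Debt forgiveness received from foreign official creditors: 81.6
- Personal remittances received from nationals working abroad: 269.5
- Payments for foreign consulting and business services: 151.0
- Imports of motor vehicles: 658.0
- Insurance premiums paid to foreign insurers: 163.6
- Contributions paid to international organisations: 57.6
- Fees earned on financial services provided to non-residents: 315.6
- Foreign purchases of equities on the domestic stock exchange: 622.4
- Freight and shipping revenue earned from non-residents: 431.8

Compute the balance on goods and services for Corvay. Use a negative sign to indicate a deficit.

Goods: -658.0
Services: 306.8 + 176.1 + 315.6 + 431.8 - 163.6 - 151.0 = 915.7
Trade balance = -658.0 + 915.7 = 257.7
(Excluded from the trade balance — capital account: capital transfers received from emigrants 76.7, debt forgiveness received from foreign official creditors 81.6; financial account: increase in resident deposits held at foreign banks 107.8, foreign purchases of equities on the domestic stock exchange 622.4; secondary income: personal remittances received from nationals working abroad 269.5, contributions paid to international organisations 57.6.)

257.7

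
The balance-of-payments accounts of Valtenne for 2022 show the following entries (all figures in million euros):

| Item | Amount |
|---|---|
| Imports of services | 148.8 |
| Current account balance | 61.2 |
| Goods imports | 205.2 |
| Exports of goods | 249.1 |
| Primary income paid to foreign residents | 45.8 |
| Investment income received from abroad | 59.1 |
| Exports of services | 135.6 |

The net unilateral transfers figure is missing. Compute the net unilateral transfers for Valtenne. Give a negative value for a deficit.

Current account = goods balance + services balance + net primary income + net secondary income
Sum of the known components = 44.0
Net unilateral transfers = CA - (known components) = 61.2 - 44.0 = 17.2

17.2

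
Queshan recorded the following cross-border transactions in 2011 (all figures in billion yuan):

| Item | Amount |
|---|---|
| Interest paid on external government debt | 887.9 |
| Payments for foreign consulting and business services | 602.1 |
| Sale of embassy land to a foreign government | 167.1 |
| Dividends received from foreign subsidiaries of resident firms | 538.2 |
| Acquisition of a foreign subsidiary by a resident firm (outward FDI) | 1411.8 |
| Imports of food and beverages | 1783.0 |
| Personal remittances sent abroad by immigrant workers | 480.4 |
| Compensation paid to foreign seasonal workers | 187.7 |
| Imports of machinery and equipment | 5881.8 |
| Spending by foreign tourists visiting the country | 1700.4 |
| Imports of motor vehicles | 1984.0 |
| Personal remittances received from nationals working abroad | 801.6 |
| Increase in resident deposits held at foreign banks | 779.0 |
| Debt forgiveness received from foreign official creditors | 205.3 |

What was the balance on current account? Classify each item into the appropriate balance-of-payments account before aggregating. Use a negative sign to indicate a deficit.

Goods: -1783.0 - 5881.8 - 1984.0 = -9648.8
Services: -602.1 + 1700.4 = 1098.3
Primary income: -887.9 - 187.7 + 538.2 = -537.4
Secondary income: 801.6 - 480.4 = 321.2
Current account = (-9648.8) + 1098.3 + (-537.4) + 321.2 = -8766.7
(Excluded from the current account — capital account: sale of embassy land to a foreign government 167.1, debt forgiveness received from foreign official creditors 205.3; financial account: acquisition of a foreign subsidiary by a resident firm (outward FDI) 1411.8, increase in resident deposits held at foreign banks 779.0.)

-8766.7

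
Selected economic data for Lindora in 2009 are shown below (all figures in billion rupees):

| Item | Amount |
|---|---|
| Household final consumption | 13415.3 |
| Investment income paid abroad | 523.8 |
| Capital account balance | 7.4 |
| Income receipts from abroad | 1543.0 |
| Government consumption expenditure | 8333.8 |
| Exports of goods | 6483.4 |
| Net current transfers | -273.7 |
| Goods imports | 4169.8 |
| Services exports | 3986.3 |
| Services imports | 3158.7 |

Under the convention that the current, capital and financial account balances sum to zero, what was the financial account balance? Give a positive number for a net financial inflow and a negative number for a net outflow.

Goods balance = 6483.4 - 4169.8 = 2313.6
Services balance = 3986.3 - 3158.7 = 827.6
Trade balance (goods + services) = 2313.6 + 827.6 = 3141.2
Net primary income = 1543.0 - 523.8 = 1019.2
Net secondary income = -273.7
Current account = 3141.2 + 1019.2 + (-273.7) = 3886.7
Financial account = -(3886.7 + 7.4) = -3894.1

-3894.1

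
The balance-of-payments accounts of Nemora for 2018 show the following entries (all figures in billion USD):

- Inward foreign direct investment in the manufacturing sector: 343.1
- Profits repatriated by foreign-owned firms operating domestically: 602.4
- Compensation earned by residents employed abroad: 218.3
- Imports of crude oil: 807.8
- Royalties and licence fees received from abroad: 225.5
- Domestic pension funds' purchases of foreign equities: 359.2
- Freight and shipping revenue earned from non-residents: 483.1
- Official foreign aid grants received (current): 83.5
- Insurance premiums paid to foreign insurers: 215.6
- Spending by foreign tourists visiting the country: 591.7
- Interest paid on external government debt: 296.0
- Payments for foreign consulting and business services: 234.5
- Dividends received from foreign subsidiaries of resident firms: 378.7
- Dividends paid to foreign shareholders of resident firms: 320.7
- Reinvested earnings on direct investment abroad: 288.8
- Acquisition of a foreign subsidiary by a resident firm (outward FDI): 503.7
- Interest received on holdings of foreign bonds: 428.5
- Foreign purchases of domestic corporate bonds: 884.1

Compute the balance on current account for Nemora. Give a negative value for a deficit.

221.1

Goods: -807.8
Services: 225.5 - 234.5 - 215.6 + 591.7 + 483.1 = 850.2
Primary income: 428.5 - 296.0 - 320.7 + 378.7 + 218.3 - 602.4 + 288.8 = 95.2
Secondary income: 83.5
Current account = (-807.8) + 850.2 + 95.2 + 83.5 = 221.1
(Excluded from the current account — financial account: inward foreign direct investment in the manufacturing sector 343.1, domestic pension funds' purchases of foreign equities 359.2, acquisition of a foreign subsidiary by a resident firm (outward FDI) 503.7, foreign purchases of domestic corporate bonds 884.1.)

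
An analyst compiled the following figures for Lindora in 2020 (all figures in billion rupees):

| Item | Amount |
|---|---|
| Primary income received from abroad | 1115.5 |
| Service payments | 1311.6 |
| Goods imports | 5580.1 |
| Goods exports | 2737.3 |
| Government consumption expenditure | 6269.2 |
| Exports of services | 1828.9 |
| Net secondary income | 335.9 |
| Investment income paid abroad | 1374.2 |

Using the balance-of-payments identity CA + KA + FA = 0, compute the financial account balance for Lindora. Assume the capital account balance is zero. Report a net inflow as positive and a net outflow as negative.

2248.3

Goods balance = 2737.3 - 5580.1 = -2842.8
Services balance = 1828.9 - 1311.6 = 517.3
Trade balance (goods + services) = -2842.8 + 517.3 = -2325.5
Net primary income = 1115.5 - 1374.2 = -258.7
Net secondary income = 335.9
Current account = -2325.5 + (-258.7) + 335.9 = -2248.3
Financial account = -(-2248.3) = 2248.3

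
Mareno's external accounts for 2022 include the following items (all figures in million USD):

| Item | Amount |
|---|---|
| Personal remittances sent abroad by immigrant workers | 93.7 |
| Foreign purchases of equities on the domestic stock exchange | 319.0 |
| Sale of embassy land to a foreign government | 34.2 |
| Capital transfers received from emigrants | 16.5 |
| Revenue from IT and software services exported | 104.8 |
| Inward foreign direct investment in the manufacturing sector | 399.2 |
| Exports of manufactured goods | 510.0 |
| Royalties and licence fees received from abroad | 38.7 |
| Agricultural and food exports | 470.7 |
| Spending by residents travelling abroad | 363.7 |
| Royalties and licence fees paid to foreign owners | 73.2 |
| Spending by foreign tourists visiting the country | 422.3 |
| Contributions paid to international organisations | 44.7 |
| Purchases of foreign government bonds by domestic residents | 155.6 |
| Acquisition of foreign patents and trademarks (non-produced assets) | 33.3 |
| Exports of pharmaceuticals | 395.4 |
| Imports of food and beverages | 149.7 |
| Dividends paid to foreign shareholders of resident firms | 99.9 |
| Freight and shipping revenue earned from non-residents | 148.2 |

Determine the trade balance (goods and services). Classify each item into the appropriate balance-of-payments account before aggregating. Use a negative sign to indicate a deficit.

1503.5

Goods: 510.0 + 395.4 + 470.7 - 149.7 = 1226.4
Services: -73.2 + 422.3 + 38.7 - 363.7 + 104.8 + 148.2 = 277.1
Trade balance = 1226.4 + 277.1 = 1503.5
(Excluded from the trade balance — secondary income: personal remittances sent abroad by immigrant workers 93.7, contributions paid to international organisations 44.7; financial account: foreign purchases of equities on the domestic stock exchange 319.0, inward foreign direct investment in the manufacturing sector 399.2, purchases of foreign government bonds by domestic residents 155.6; capital account: sale of embassy land to a foreign government 34.2, capital transfers received from emigrants 16.5, acquisition of foreign patents and trademarks (non-produced assets) 33.3; primary income: dividends paid to foreign shareholders of resident firms 99.9.)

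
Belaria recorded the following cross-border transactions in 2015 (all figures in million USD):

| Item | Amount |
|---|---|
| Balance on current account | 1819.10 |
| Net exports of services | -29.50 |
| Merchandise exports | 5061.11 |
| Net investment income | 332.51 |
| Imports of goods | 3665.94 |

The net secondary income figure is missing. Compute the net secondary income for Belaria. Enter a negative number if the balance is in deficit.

Current account = goods balance + services balance + net primary income + net secondary income
Sum of the known components = 1698.18
Net secondary income = CA - (known components) = 1819.10 - 1698.18 = 120.92

120.92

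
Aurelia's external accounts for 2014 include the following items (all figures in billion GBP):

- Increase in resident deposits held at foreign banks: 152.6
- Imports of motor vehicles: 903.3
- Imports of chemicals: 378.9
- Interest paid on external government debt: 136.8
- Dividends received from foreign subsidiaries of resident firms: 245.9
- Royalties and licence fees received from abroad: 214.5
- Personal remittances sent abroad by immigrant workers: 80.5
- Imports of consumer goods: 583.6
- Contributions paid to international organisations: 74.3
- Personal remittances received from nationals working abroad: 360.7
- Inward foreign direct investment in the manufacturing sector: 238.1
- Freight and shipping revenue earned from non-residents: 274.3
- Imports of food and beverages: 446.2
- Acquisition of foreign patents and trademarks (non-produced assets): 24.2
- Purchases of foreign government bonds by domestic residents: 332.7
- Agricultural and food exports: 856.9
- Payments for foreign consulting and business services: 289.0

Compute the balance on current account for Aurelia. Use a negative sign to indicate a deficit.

Goods: 856.9 - 903.3 - 446.2 - 378.9 - 583.6 = -1455.1
Services: 214.5 - 289.0 + 274.3 = 199.8
Primary income: -136.8 + 245.9 = 109.1
Secondary income: -80.5 - 74.3 + 360.7 = 205.9
Current account = (-1455.1) + 199.8 + 109.1 + 205.9 = -940.3
(Excluded from the current account — financial account: increase in resident deposits held at foreign banks 152.6, inward foreign direct investment in the manufacturing sector 238.1, purchases of foreign government bonds by domestic residents 332.7; capital account: acquisition of foreign patents and trademarks (non-produced assets) 24.2.)

-940.3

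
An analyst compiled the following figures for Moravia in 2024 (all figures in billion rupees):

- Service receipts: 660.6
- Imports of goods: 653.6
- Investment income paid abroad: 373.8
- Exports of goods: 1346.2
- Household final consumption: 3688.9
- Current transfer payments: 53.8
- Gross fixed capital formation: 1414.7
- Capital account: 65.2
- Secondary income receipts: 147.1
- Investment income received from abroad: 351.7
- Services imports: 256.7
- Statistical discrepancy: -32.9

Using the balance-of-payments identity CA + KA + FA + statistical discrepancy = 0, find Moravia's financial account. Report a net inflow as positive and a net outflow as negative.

-1200.0

Goods balance = 1346.2 - 653.6 = 692.6
Services balance = 660.6 - 256.7 = 403.9
Trade balance (goods + services) = 692.6 + 403.9 = 1096.5
Net primary income = 351.7 - 373.8 = -22.1
Net secondary income = 147.1 - 53.8 = 93.3
Current account = 1096.5 + (-22.1) + 93.3 = 1167.7
Financial account = -(1167.7 + 65.2 + (-32.9)) = -1200.0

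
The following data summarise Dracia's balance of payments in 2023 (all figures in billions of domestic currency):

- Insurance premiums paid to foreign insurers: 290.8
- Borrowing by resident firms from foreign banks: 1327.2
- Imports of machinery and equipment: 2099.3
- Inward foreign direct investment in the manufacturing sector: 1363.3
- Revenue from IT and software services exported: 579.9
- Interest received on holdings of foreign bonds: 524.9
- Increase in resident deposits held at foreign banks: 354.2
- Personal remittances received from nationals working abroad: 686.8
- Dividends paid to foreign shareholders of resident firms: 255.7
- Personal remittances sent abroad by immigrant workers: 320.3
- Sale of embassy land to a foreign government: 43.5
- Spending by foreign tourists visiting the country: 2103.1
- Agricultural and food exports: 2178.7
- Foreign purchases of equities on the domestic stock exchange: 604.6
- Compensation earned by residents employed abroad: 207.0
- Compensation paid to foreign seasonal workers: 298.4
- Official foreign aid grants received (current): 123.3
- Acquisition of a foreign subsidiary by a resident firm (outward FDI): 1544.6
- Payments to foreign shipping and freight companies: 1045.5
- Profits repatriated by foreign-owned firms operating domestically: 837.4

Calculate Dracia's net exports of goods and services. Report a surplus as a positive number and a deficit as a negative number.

1426.1

Goods: -2099.3 + 2178.7 = 79.4
Services: 2103.1 - 290.8 + 579.9 - 1045.5 = 1346.7
Trade balance = 79.4 + 1346.7 = 1426.1
(Excluded from the trade balance — financial account: borrowing by resident firms from foreign banks 1327.2, inward foreign direct investment in the manufacturing sector 1363.3, increase in resident deposits held at foreign banks 354.2, foreign purchases of equities on the domestic stock exchange 604.6, acquisition of a foreign subsidiary by a resident firm (outward FDI) 1544.6; primary income: interest received on holdings of foreign bonds 524.9, dividends paid to foreign shareholders of resident firms 255.7, compensation earned by residents employed abroad 207.0, compensation paid to foreign seasonal workers 298.4, profits repatriated by foreign-owned firms operating domestically 837.4; secondary income: personal remittances received from nationals working abroad 686.8, personal remittances sent abroad by immigrant workers 320.3, official foreign aid grants received (current) 123.3; capital account: sale of embassy land to a foreign government 43.5.)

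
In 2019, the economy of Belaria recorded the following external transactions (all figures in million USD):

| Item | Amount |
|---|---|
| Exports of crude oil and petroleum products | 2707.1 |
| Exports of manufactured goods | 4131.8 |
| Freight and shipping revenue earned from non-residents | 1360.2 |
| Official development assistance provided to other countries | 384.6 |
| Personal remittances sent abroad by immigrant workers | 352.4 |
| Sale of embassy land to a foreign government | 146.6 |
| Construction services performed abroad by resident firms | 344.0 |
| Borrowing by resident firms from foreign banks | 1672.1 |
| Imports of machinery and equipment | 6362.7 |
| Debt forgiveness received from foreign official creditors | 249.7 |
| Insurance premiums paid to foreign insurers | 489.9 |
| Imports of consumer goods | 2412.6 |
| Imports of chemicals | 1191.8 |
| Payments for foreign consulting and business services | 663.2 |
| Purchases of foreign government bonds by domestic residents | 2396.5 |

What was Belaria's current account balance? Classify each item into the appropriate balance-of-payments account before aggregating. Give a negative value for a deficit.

Goods: 4131.8 - 1191.8 - 6362.7 + 2707.1 - 2412.6 = -3128.2
Services: 1360.2 + 344.0 - 663.2 - 489.9 = 551.1
Secondary income: -384.6 - 352.4 = -737.0
Current account = (-3128.2) + 551.1 + (-737.0) = -3314.1
(Excluded from the current account — capital account: sale of embassy land to a foreign government 146.6, debt forgiveness received from foreign official creditors 249.7; financial account: borrowing by resident firms from foreign banks 1672.1, purchases of foreign government bonds by domestic residents 2396.5.)

-3314.1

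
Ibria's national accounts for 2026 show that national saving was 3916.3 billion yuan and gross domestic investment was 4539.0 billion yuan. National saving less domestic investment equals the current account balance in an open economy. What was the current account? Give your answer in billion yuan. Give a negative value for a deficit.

CA = S - I = 3916.3 - 4539.0 = -622.7

-622.7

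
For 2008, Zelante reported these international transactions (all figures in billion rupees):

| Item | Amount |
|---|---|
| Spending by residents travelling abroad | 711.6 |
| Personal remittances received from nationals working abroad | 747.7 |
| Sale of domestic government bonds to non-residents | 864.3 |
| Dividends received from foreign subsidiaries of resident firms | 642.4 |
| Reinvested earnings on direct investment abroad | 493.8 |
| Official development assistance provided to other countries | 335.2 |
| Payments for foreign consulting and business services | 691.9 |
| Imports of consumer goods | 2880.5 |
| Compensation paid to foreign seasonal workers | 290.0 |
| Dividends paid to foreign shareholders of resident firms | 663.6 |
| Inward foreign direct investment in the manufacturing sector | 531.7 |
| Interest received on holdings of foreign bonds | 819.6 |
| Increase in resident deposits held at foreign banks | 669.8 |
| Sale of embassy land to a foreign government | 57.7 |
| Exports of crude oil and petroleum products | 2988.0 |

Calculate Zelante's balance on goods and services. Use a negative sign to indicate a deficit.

-1296.0

Goods: -2880.5 + 2988.0 = 107.5
Services: -711.6 - 691.9 = -1403.5
Trade balance = 107.5 + (-1403.5) = -1296.0
(Excluded from the trade balance — secondary income: personal remittances received from nationals working abroad 747.7, official development assistance provided to other countries 335.2; financial account: sale of domestic government bonds to non-residents 864.3, inward foreign direct investment in the manufacturing sector 531.7, increase in resident deposits held at foreign banks 669.8; primary income: dividends received from foreign subsidiaries of resident firms 642.4, reinvested earnings on direct investment abroad 493.8, compensation paid to foreign seasonal workers 290.0, dividends paid to foreign shareholders of resident firms 663.6, interest received on holdings of foreign bonds 819.6; capital account: sale of embassy land to a foreign government 57.7.)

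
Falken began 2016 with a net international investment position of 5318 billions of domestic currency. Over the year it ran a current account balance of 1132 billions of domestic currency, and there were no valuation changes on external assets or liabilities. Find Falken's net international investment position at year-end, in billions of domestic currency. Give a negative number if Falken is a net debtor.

With no valuation effects, change in NIIP = current account = 1132
End-of-year NIIP = 5318 + 1132 = 6450

6450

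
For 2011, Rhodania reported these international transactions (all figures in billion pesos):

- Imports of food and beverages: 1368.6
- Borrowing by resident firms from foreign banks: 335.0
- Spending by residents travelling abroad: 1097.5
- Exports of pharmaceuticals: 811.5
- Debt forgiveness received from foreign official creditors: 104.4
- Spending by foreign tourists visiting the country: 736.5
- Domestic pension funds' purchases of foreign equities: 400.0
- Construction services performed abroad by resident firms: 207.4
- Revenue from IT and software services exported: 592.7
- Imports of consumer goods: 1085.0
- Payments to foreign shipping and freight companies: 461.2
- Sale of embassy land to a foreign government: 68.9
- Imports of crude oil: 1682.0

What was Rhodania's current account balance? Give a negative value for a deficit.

-3346.2

Goods: -1368.6 - 1682.0 - 1085.0 + 811.5 = -3324.1
Services: 207.4 + 736.5 - 1097.5 - 461.2 + 592.7 = -22.1
Current account = (-3324.1) + (-22.1) = -3346.2
(Excluded from the current account — financial account: borrowing by resident firms from foreign banks 335.0, domestic pension funds' purchases of foreign equities 400.0; capital account: debt forgiveness received from foreign official creditors 104.4, sale of embassy land to a foreign government 68.9.)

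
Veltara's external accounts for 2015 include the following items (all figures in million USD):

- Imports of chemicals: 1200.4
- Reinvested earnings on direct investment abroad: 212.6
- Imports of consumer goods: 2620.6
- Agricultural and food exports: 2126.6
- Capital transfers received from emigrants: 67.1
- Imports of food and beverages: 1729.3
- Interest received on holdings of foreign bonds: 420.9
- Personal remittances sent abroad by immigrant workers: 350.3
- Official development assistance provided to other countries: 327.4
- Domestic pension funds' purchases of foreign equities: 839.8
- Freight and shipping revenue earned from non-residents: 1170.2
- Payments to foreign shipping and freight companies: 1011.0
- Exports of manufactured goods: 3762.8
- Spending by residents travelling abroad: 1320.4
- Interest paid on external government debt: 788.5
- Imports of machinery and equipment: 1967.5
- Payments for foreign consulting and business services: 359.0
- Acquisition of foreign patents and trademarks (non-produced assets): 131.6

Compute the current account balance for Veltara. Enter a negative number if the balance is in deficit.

Goods: -1200.4 - 2620.6 + 3762.8 - 1967.5 - 1729.3 + 2126.6 = -1628.4
Services: -1011.0 + 1170.2 - 359.0 - 1320.4 = -1520.2
Primary income: 420.9 - 788.5 + 212.6 = -155.0
Secondary income: -327.4 - 350.3 = -677.7
Current account = (-1628.4) + (-1520.2) + (-155.0) + (-677.7) = -3981.3
(Excluded from the current account — capital account: capital transfers received from emigrants 67.1, acquisition of foreign patents and trademarks (non-produced assets) 131.6; financial account: domestic pension funds' purchases of foreign equities 839.8.)

-3981.3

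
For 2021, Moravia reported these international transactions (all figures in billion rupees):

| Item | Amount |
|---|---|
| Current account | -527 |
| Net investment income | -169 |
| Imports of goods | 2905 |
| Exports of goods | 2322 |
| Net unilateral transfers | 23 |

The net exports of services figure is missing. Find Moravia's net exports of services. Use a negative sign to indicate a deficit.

202

Current account = goods balance + services balance + net primary income + net secondary income
Sum of the known components = -729
Net exports of services = CA - (known components) = -527 - (-729) = 202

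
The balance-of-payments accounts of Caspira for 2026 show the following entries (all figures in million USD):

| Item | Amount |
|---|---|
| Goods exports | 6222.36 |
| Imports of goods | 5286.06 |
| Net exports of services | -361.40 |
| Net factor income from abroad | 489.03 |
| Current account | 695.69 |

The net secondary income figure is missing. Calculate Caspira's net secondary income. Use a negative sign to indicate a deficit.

Current account = goods balance + services balance + net primary income + net secondary income
Sum of the known components = 1063.93
Net secondary income = CA - (known components) = 695.69 - 1063.93 = -368.24

-368.24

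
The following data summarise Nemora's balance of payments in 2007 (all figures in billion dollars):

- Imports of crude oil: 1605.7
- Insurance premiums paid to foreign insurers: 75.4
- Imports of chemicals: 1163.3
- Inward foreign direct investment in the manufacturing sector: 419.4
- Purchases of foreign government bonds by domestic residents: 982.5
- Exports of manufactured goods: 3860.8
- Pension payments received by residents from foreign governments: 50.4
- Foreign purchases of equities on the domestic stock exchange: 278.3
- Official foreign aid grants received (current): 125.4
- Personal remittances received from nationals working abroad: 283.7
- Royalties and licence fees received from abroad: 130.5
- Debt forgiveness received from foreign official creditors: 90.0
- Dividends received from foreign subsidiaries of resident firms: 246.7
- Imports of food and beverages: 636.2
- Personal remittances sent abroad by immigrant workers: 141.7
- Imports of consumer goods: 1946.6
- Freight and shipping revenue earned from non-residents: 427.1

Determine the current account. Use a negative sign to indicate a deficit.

Goods: 3860.8 - 636.2 - 1946.6 - 1605.7 - 1163.3 = -1491.0
Services: 130.5 + 427.1 - 75.4 = 482.2
Primary income: 246.7
Secondary income: 125.4 + 283.7 - 141.7 + 50.4 = 317.8
Current account = (-1491.0) + 482.2 + 246.7 + 317.8 = -444.3
(Excluded from the current account — financial account: inward foreign direct investment in the manufacturing sector 419.4, purchases of foreign government bonds by domestic residents 982.5, foreign purchases of equities on the domestic stock exchange 278.3; capital account: debt forgiveness received from foreign official creditors 90.0.)

-444.3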